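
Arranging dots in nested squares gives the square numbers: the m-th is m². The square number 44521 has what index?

We need n² = 44521, so n = √44521 = 211.
Check: 211² = 44521. ✓

211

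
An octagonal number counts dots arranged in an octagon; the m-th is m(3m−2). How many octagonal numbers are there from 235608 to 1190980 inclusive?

The n-th octagonal number is n(3n−2).
Smallest index with value ≥ 235608: n = 281 (giving 236321).
Largest index with value ≤ 1190980: n = 630 (giving 1189440).
Indices 281 through 630: 350 terms.

350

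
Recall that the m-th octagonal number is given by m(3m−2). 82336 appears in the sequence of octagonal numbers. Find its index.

Set n(3n−2) = 82336, giving 3n² − 2n − 82336 = 0.
So n = (2 + 994) / 6 = 996/6 = 166.

166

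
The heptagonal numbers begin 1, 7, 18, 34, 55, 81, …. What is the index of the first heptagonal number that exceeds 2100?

30

Solve n(5n−3)/2 > 2100 for integer n.
The largest n with value ≤ 2100 is 29 (since 2059 ≤ 2100 < 2205), so the first above is n = 30, value 2205.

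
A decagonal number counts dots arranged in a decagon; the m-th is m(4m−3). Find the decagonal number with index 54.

54·(4·54 − 3) = 54·213 = 11502.

11502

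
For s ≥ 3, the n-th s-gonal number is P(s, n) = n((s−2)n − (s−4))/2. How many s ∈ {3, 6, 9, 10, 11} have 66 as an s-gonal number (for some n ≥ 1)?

s = 3: P(3, 11) = 66. ✓
s = 6: P(6, 6) = 66. ✓
s = 9: P(9, 4) = 46 and P(9, 5) = 75; 66 is not s-gonal.
s = 10: P(10, 4) = 52 and P(10, 5) = 85; 66 is not s-gonal.
s = 11: P(11, 4) = 58 and P(11, 5) = 95; 66 is not s-gonal.
Hits: s ∈ {3, 6} → 2.

2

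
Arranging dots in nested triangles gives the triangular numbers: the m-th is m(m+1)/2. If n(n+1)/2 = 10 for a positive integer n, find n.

Set n(n+1)/2 = 10, giving n² + n − 20 = 0.
The discriminant is 1 + 8·10 = 81, and √81 = 9.
So n = (-1 + 9) / 2 = 8/2 = 4.
Check: 4·5/2 = 10. ✓

4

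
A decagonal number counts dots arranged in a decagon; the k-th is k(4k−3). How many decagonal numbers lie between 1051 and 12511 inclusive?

40

The n-th decagonal number is n(4n−3).
Smallest index with value ≥ 1051: n = 17 (giving 1105).
Largest index with value ≤ 12511: n = 56 (giving 12376).
Indices 17 through 56: 40 terms.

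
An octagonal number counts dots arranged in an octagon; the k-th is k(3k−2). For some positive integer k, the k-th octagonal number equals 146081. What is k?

221

Set n(3n−2) = 146081, giving 3n² − 2n − 146081 = 0.
So n = (2 + 1324) / 6 = 1326/6 = 221.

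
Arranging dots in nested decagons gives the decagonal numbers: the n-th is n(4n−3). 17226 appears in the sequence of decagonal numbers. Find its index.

66

Set n(4n−3) = 17226, giving 4n² − 3n − 17226 = 0.
The discriminant is 9 + 16·17226 = 275625, and √275625 = 525.
So n = (3 + 525) / 8 = 528/8 = 66.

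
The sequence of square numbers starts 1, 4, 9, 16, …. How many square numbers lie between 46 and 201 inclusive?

The n-th square number is n².
Smallest index with value ≥ 46: n = 7 (giving 49).
Largest index with value ≤ 201: n = 14 (giving 196).
Indices 7 through 14: 8 terms.

8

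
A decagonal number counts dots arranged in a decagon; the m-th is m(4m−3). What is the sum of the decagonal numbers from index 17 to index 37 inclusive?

Σ i(4i−3) = 4Σi² − 3Σi over i = 17..37.
Σi = 703 − 136 = 567 and Σi² = 17575 − 1496 = 16079.
4·16079 − 3·567 = 62615.

62615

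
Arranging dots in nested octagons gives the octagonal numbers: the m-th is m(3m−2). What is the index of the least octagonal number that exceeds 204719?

Solve n(3n−2) > 204719 for integer n.
The largest n with value ≤ 204719 is 261 (since 203841 ≤ 204719 < 205408), so the first above is n = 262, value 205408.

262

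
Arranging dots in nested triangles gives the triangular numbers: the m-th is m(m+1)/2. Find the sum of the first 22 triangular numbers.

Σ i(i+1)/2 = (Σi² + Σi) / 2 over i = 1..22.
Σi = 253 and Σi² = 3795.
(1·3795 + 1·253) / 2 = 4048/2 = 2024.

2024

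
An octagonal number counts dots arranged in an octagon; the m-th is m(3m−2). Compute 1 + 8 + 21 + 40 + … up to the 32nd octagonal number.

33264

Σ i(3i−2) = 3Σi² − 2Σi over i = 1..32.
Σi = 528 and Σi² = 11440.
3·11440 − 2·528 = 33264.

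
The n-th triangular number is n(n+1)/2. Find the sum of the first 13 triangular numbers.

Σ i(i+1)/2 = (Σi² + Σi) / 2 over i = 1..13.
Σi = 91 and Σi² = 819.
(1·819 + 1·91) / 2 = 910/2 = 455.

455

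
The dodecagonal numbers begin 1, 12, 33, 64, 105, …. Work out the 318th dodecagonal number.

The 318th dodecagonal number is n(5n−4) with n = 318.
318·(5·318 − 4) = 318·1586 = 504348.

504348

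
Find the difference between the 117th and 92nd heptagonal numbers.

13025

117·(5·117 − 3)/2 = 34047 and 92·(5·92 − 3)/2 = 21022.
Difference: 34047 − 21022 = 13025.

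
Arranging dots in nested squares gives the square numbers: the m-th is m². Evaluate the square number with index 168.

28224

The 168th square number is n² with n = 168.
168² = 28224.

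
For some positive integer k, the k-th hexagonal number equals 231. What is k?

Set n(2n−1) = 231, giving 2n² − n − 231 = 0.
The discriminant is 1 + 8·231 = 1849, and √1849 = 43.
So n = (1 + 43) / 4 = 44/4 = 11.

11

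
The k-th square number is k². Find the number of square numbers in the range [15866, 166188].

282

The n-th square number is n².
Smallest index with value ≥ 15866: n = 126 (giving 15876).
Largest index with value ≤ 166188: n = 407 (giving 165649).
Indices 126 through 407: 282 terms.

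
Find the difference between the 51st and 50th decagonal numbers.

401

Consecutive decagonal numbers differ by 8n − 7: here 8·51 − 7 = 401.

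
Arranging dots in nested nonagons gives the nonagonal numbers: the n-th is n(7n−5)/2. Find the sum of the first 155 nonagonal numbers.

4356430

Σ i(7i−5)/2 = (7Σi² − 5Σi) / 2 over i = 1..155.
Σi = 12090 and Σi² = 1253330.
(7·1253330 − 5·12090) / 2 = 8712860/2 = 4356430.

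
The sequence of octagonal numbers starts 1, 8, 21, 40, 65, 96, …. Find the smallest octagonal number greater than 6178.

6256

Solve n(3n−2) > 6178 for integer n.
The largest n with value ≤ 6178 is 45 (since 5985 ≤ 6178 < 6256), so the first above is n = 46, value 6256.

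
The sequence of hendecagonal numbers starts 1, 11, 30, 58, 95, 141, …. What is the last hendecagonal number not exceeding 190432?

190241

Solve n(9n−7)/2 ≤ 190432 for integer n.
n = 206 gives 190241 ≤ 190432, while n = 207 gives 192096 > 190432; so the answer is 190241.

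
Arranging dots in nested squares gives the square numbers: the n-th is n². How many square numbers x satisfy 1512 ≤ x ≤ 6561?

43

The n-th square number is n².
Smallest index with value ≥ 1512: n = 39 (giving 1521).
Largest index with value ≤ 6561: n = 81 (giving 6561).
Indices 39 through 81: 43 terms.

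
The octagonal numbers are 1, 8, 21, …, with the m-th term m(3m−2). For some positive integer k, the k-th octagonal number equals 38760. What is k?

114

Set n(3n−2) = 38760, giving 3n² − 2n − 38760 = 0.
The discriminant is 4 + 12·38760 = 465124, and √465124 = 682.
So n = (2 + 682) / 6 = 684/6 = 114.
Check: 114·(3·114 − 2) = 38760. ✓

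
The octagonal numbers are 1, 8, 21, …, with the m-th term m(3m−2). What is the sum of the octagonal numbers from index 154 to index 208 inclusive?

Σ i(3i−2) = 3Σi² − 2Σi over i = 154..208.
Σi = 21736 − 11781 = 9955 and Σi² = 3021304 − 1205589 = 1815715.
3·1815715 − 2·9955 = 5427235.

5427235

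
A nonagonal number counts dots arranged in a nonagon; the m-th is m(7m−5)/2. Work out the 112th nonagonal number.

43624

The 112th nonagonal number is n(7n−5)/2 with n = 112.
112·(7·112 − 5)/2 = 112·779/2 = 43624.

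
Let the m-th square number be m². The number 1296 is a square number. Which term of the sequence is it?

We need n² = 1296, so n = √1296 = 36.

36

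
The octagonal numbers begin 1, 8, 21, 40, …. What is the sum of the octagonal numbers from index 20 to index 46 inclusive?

Σ i(3i−2) = 3Σi² − 2Σi over i = 20..46.
Σi = 1081 − 190 = 891 and Σi² = 33511 − 2470 = 31041.
3·31041 − 2·891 = 91341.

91341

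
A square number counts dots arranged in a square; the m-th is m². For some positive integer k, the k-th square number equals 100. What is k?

We need n² = 100, so n = √100 = 10.
Check: 10² = 100. ✓

10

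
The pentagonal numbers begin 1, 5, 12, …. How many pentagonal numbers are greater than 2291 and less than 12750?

53

The n-th pentagonal number is n(3n−1)/2.
Smallest index with value > 2291: n = 40 (giving 2380).
Largest index with value < 12750: n = 92 (giving 12650).
Indices 40 through 92: 53 terms.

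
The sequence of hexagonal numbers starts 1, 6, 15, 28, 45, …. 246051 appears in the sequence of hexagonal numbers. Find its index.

351

Set n(2n−1) = 246051, giving 2n² − n − 246051 = 0.
The discriminant is 1 + 8·246051 = 1968409, and √1968409 = 1403.
So n = (1 + 1403) / 4 = 1404/4 = 351.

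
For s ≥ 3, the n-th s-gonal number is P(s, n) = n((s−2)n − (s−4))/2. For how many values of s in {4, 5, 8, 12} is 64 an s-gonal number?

2

s = 4: P(4, 8) = 64. ✓
s = 5: P(5, 6) = 51 and P(5, 7) = 70; 64 is not s-gonal.
s = 8: P(8, 4) = 40 and P(8, 5) = 65; 64 is not s-gonal.
s = 12: P(12, 4) = 64. ✓
Hits: s ∈ {4, 12} → 2.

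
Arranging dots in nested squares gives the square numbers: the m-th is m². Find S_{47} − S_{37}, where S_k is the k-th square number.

840

47² = 2209 and 37² = 1369.
Difference: 2209 − 1369 = 840.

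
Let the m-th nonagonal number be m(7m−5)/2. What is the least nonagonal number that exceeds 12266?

12450

Solve n(7n−5)/2 > 12266 for integer n.
The largest n with value ≤ 12266 is 59 (since 12036 ≤ 12266 < 12450), so the first above is n = 60, value 12450.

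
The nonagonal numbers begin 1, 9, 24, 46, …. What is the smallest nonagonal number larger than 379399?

380325

Solve n(7n−5)/2 > 379399 for integer n.
The largest n with value ≤ 379399 is 329 (since 378021 ≤ 379399 < 380325), so the first above is n = 330, value 380325.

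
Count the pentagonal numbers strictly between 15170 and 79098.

129

The n-th pentagonal number is n(3n−1)/2.
Smallest index with value > 15170: n = 101 (giving 15251).
Largest index with value < 79098: n = 229 (giving 78547).
Indices 101 through 229: 129 terms.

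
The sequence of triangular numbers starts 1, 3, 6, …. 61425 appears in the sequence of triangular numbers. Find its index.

Set n(n+1)/2 = 61425, giving n² + n − 122850 = 0.
The discriminant is 1 + 8·61425 = 491401, and √491401 = 701.
So n = (-1 + 701) / 2 = 700/2 = 350.
Check: 350·351/2 = 61425. ✓

350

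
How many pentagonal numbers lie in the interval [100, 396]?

8

The n-th pentagonal number is n(3n−1)/2.
Smallest index with value ≥ 100: n = 9 (giving 117).
Largest index with value ≤ 396: n = 16 (giving 376).
Indices 9 through 16: 8 terms.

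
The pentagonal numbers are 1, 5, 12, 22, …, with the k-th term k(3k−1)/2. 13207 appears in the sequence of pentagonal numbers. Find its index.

Set n(3n−1)/2 = 13207, giving 3n² − n − 26414 = 0.
The discriminant is 1 + 24·13207 = 316969, and √316969 = 563.
So n = (1 + 563) / 6 = 564/6 = 94.
Check: 94·(3·94 − 1)/2 = 13207. ✓

94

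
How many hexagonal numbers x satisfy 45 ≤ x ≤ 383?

10

The n-th hexagonal number is n(2n−1).
Smallest index with value ≥ 45: n = 5 (giving 45).
Largest index with value ≤ 383: n = 14 (giving 378).
Indices 5 through 14: 10 terms.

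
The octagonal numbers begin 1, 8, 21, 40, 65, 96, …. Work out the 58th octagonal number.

58·(3·58 − 2) = 58·172 = 9976.

9976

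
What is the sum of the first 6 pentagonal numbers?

126

Σ i(3i−1)/2 = (3Σi² − Σi) / 2 over i = 1..6.
Σi = 21 and Σi² = 91.
(3·91 − 1·21) / 2 = 252/2 = 126.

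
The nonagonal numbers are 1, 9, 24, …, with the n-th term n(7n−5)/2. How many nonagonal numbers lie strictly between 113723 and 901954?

327

The n-th nonagonal number is n(7n−5)/2.
Smallest index with value > 113723: n = 181 (giving 114211).
Largest index with value < 901954: n = 507 (giving 898404).
Indices 181 through 507: 327 terms.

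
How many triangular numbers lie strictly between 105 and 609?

The n-th triangular number is n(n+1)/2.
Smallest index with value > 105: n = 15 (giving 120).
Largest index with value < 609: n = 34 (giving 595).
Indices 15 through 34: 20 terms.

20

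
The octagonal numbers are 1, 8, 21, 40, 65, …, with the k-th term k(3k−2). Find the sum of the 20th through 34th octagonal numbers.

Σ i(3i−2) = 3Σi² − 2Σi over i = 20..34.
Σi = 595 − 190 = 405 and Σi² = 13685 − 2470 = 11215.
3·11215 − 2·405 = 32835.

32835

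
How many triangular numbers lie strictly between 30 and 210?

12

The n-th triangular number is n(n+1)/2.
Smallest index with value > 30: n = 8 (giving 36).
Largest index with value < 210: n = 19 (giving 190).
Indices 8 through 19: 12 terms.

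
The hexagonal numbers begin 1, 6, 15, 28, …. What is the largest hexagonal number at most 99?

Solve n(2n−1) ≤ 99 for integer n.
n = 7 gives 91 ≤ 99, while n = 8 gives 120 > 99; so the answer is 91.

91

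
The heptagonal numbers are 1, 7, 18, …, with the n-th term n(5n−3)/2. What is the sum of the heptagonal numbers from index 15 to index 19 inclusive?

3510

Σ i(5i−3)/2 = (5Σi² − 3Σi) / 2 over i = 15..19.
Σi = 190 − 105 = 85 and Σi² = 2470 − 1015 = 1455.
(5·1455 − 3·85) / 2 = 7020/2 = 3510.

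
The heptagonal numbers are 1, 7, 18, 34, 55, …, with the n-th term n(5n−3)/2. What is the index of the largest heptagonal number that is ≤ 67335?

Solve n(5n−3)/2 ≤ 67335 for integer n.
n = 164 gives 66994 ≤ 67335, while n = 165 gives 67815 > 67335; so the answer is index 164.

164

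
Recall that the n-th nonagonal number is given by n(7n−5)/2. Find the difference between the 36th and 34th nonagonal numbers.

485

36·(7·36 − 5)/2 = 4446 and 34·(7·34 − 5)/2 = 3961.
Difference: 4446 − 3961 = 485.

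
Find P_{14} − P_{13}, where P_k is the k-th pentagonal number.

40

Consecutive pentagonal numbers differ by 3n − 2: here 3·14 − 2 = 40.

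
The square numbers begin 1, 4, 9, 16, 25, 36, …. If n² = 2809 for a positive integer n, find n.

We need n² = 2809, so n = √2809 = 53.
Check: 53² = 2809. ✓

53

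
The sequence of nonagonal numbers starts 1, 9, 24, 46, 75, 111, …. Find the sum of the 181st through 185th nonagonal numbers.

583805

Σ i(7i−5)/2 = (7Σi² − 5Σi) / 2 over i = 181..185.
Σi = 17205 − 16290 = 915 and Σi² = 2127685 − 1960230 = 167455.
(7·167455 − 5·915) / 2 = 1167610/2 = 583805.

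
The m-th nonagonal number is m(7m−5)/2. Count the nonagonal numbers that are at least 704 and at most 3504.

The n-th nonagonal number is n(7n−5)/2.
Smallest index with value ≥ 704: n = 15 (giving 750).
Largest index with value ≤ 3504: n = 32 (giving 3504).
Indices 15 through 32: 18 terms.

18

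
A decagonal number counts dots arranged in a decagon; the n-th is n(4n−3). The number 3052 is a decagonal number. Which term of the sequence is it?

28

Set n(4n−3) = 3052, giving 4n² − 3n − 3052 = 0.
The discriminant is 9 + 16·3052 = 48841, and √48841 = 221.
So n = (3 + 221) / 8 = 224/8 = 28.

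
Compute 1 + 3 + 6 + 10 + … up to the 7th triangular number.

Σ i(i+1)/2 = (Σi² + Σi) / 2 over i = 1..7.
Σi = 28 and Σi² = 140.
(1·140 + 1·28) / 2 = 168/2 = 84.

84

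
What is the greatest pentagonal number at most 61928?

Solve n(3n−1)/2 ≤ 61928 for integer n.
n = 203 gives 61712 ≤ 61928, while n = 204 gives 62322 > 61928; so the answer is 61712.

61712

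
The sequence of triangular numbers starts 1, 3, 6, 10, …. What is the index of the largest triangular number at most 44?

Solve n(n+1)/2 ≤ 44 for integer n.
n = 8 gives 36 ≤ 44, while n = 9 gives 45 > 44; so the answer is index 8.

8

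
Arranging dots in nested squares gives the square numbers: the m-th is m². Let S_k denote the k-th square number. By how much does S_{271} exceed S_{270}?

541

n² − (n−1)² = 2n − 1, so 271² − 270² = 2·271 − 1 = 541.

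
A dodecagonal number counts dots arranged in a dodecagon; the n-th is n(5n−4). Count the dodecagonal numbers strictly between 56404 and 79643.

The n-th dodecagonal number is n(5n−4).
Smallest index with value > 56404: n = 107 (giving 56817).
Largest index with value < 79643: n = 126 (giving 78876).
Indices 107 through 126: 20 terms.

20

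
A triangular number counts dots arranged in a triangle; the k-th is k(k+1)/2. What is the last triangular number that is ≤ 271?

253

Solve n(n+1)/2 ≤ 271 for integer n.
n = 22 gives 253 ≤ 271, while n = 23 gives 276 > 271; so the answer is 253.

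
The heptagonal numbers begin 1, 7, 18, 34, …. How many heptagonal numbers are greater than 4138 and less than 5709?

8

The n-th heptagonal number is n(5n−3)/2.
Smallest index with value > 4138: n = 41 (giving 4141).
Largest index with value < 5709: n = 48 (giving 5688).
Indices 41 through 48: 8 terms.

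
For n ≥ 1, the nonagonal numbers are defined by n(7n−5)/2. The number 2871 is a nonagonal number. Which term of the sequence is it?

29

Set n(7n−5)/2 = 2871, giving 7n² − 5n − 5742 = 0.
The discriminant is 25 + 56·2871 = 160801, and √160801 = 401.
So n = (5 + 401) / 14 = 406/14 = 29.
Check: 29·(7·29 − 5)/2 = 2871. ✓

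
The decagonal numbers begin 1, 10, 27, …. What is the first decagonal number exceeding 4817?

5076

Solve n(4n−3) > 4817 for integer n.
The largest n with value ≤ 4817 is 35 (since 4795 ≤ 4817 < 5076), so the first above is n = 36, value 5076.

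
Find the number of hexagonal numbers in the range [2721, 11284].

38

The n-th hexagonal number is n(2n−1).
Smallest index with value ≥ 2721: n = 38 (giving 2850).
Largest index with value ≤ 11284: n = 75 (giving 11175).
Indices 38 through 75: 38 terms.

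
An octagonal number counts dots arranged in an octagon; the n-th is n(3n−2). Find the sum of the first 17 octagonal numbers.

5049

Σ i(3i−2) = 3Σi² − 2Σi over i = 1..17.
Σi = 153 and Σi² = 1785.
3·1785 − 2·153 = 5049.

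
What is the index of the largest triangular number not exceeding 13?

Solve n(n+1)/2 ≤ 13 for integer n.
n = 4 gives 10 ≤ 13, while n = 5 gives 15 > 13; so the answer is index 4.

4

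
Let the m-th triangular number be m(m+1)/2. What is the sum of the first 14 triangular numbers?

Σ i(i+1)/2 = (Σi² + Σi) / 2 over i = 1..14.
Σi = 105 and Σi² = 1015.
(1·1015 + 1·105) / 2 = 1120/2 = 560.

560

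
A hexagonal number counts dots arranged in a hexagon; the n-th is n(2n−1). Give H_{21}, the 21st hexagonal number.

861

21·(2·21 − 1) = 21·41 = 861.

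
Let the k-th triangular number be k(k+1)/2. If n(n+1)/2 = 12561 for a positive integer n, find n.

Set n(n+1)/2 = 12561, giving n² + n − 25122 = 0.
So n = (-1 + 317) / 2 = 316/2 = 158.

158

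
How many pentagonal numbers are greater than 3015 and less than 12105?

44

The n-th pentagonal number is n(3n−1)/2.
Smallest index with value > 3015: n = 46 (giving 3151).
Largest index with value < 12105: n = 89 (giving 11837).
Indices 46 through 89: 44 terms.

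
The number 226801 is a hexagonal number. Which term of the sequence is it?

Set n(2n−1) = 226801, giving 2n² − n − 226801 = 0.
The discriminant is 1 + 8·226801 = 1814409, and √1814409 = 1347.
So n = (1 + 1347) / 4 = 1348/4 = 337.
Check: 337·(2·337 − 1) = 226801. ✓

337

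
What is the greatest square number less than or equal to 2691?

Solve n² ≤ 2691 for integer n.
n = 51 gives 2601 ≤ 2691, while n = 52 gives 2704 > 2691; so the answer is 2601.

2601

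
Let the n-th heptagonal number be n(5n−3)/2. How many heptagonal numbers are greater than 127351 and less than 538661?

The n-th heptagonal number is n(5n−3)/2.
Smallest index with value > 127351: n = 227 (giving 128482).
Largest index with value < 538661: n = 464 (giving 537544).
Indices 227 through 464: 238 terms.

238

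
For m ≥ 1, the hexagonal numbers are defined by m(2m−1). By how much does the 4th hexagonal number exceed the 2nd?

4·(2·4 − 1) = 28 and 2·(2·2 − 1) = 6.
Difference: 28 − 6 = 22.

22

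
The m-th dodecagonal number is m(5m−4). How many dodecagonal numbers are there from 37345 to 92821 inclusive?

50

The n-th dodecagonal number is n(5n−4).
Smallest index with value ≥ 37345: n = 87 (giving 37497).
Largest index with value ≤ 92821: n = 136 (giving 91936).
Indices 87 through 136: 50 terms.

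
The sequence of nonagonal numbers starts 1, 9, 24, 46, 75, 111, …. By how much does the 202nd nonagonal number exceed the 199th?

202·(7·202 − 5)/2 = 142309 and 199·(7·199 − 5)/2 = 138106.
Difference: 142309 − 138106 = 4203.

4203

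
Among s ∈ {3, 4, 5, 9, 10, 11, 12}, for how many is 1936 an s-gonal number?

1

s = 3: P(3, 61) = 1891 and P(3, 62) = 1953; 1936 is not s-gonal.
s = 4: P(4, 44) = 1936. ✓
s = 5: P(5, 36) = 1926 and P(5, 37) = 2035; 1936 is not s-gonal.
s = 9: P(9, 23) = 1794 and P(9, 24) = 1956; 1936 is not s-gonal.
s = 10: P(10, 22) = 1870 and P(10, 23) = 2047; 1936 is not s-gonal.
s = 11: P(11, 21) = 1911 and P(11, 22) = 2101; 1936 is not s-gonal.
s = 12: P(12, 20) = 1920 and P(12, 21) = 2121; 1936 is not s-gonal.
Hits: s ∈ {4} → 1.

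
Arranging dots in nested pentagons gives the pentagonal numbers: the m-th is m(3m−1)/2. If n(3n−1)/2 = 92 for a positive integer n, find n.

8

Set n(3n−1)/2 = 92, giving 3n² − n − 184 = 0.
The discriminant is 1 + 24·92 = 2209, and √2209 = 47.
So n = (1 + 47) / 6 = 48/6 = 8.
Check: 8·(3·8 − 1)/2 = 92. ✓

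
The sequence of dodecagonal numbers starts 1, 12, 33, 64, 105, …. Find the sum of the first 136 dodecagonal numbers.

4201516

Σ i(5i−4) = 5Σi² − 4Σi over i = 1..136.
Σi = 9316 and Σi² = 847756.
5·847756 − 4·9316 = 4201516.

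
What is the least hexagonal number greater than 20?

28

Solve n(2n−1) > 20 for integer n.
The largest n with value ≤ 20 is 3 (since 15 ≤ 20 < 28), so the first above is n = 4, value 28.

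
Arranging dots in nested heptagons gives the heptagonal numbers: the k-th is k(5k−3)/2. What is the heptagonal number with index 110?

The 110th heptagonal number is n(5n−3)/2 with n = 110.
110·(5·110 − 3)/2 = 110·547/2 = 30085.

30085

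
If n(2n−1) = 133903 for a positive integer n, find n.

Set n(2n−1) = 133903, giving 2n² − n − 133903 = 0.
The discriminant is 1 + 8·133903 = 1071225, and √1071225 = 1035.
So n = (1 + 1035) / 4 = 1036/4 = 259.

259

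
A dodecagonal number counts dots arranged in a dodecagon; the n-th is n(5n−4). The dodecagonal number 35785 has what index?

85

Set n(5n−4) = 35785, giving 5n² − 4n − 35785 = 0.
So n = (4 + 846) / 10 = 850/10 = 85.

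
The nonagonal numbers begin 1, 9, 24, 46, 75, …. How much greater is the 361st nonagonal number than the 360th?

2521

Consecutive nonagonal numbers differ by 7n − 6: here 7·361 − 6 = 2521.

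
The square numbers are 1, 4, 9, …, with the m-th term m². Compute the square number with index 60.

The 60th square number is n² with n = 60.
60² = 3600.

3600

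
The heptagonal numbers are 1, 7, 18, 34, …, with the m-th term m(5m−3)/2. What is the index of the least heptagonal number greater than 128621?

Solve n(5n−3)/2 > 128621 for integer n.
The largest n with value ≤ 128621 is 227 (since 128482 ≤ 128621 < 129618), so the first above is n = 228, value 129618.

228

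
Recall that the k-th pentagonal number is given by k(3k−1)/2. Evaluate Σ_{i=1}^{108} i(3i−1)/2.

Σ i(3i−1)/2 = (3Σi² − Σi) / 2 over i = 1..108.
Σi = 5886 and Σi² = 425754.
(3·425754 − 1·5886) / 2 = 1271376/2 = 635688.

635688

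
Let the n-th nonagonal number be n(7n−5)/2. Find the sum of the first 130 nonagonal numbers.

2571530

Σ i(7i−5)/2 = (7Σi² − 5Σi) / 2 over i = 1..130.
Σi = 8515 and Σi² = 740805.
(7·740805 − 5·8515) / 2 = 5143060/2 = 2571530.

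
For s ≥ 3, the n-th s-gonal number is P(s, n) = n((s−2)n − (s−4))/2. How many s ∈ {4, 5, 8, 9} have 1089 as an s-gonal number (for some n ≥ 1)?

2

s = 4: P(4, 33) = 1089. ✓
s = 5: P(5, 27) = 1080 and P(5, 28) = 1162; 1089 is not s-gonal.
s = 8: P(8, 19) = 1045 and P(8, 20) = 1160; 1089 is not s-gonal.
s = 9: P(9, 18) = 1089. ✓
Hits: s ∈ {4, 9} → 2.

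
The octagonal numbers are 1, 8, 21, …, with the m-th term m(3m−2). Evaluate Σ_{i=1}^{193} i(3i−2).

7207585

Σ i(3i−2) = 3Σi² − 2Σi over i = 1..193.
Σi = 18721 and Σi² = 2415009.
3·2415009 − 2·18721 = 7207585.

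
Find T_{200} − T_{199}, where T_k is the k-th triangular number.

200

Consecutive triangular numbers differ by n: T_{200} − T_{199} = 200.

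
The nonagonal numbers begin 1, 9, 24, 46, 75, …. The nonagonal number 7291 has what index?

46

Set n(7n−5)/2 = 7291, giving 7n² − 5n − 14582 = 0.
So n = (5 + 639) / 14 = 644/14 = 46.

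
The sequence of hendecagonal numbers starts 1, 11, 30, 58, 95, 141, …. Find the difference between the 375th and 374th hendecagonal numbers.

3367

Consecutive hendecagonal numbers differ by 9n − 8: here 9·375 − 8 = 3367.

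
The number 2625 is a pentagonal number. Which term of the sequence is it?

Set n(3n−1)/2 = 2625, giving 3n² − n − 5250 = 0.
The discriminant is 1 + 24·2625 = 63001, and √63001 = 251.
So n = (1 + 251) / 6 = 252/6 = 42.
Check: 42·(3·42 − 1)/2 = 2625. ✓

42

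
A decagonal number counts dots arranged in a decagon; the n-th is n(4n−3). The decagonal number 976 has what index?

Set n(4n−3) = 976, giving 4n² − 3n − 976 = 0.
So n = (3 + 125) / 8 = 128/8 = 16.

16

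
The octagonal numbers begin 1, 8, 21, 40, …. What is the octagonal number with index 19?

The 19th octagonal number is n(3n−2) with n = 19.
19·(3·19 − 2) = 19·55 = 1045.

1045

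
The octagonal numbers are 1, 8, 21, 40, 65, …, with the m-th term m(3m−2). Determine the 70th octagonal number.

70·(3·70 − 2) = 70·208 = 14560.

14560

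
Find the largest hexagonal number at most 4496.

4371

Solve n(2n−1) ≤ 4496 for integer n.
n = 47 gives 4371 ≤ 4496, while n = 48 gives 4560 > 4496; so the answer is 4371.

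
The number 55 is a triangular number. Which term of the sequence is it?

10

Set n(n+1)/2 = 55, giving n² + n − 110 = 0.
The discriminant is 1 + 8·55 = 441, and √441 = 21.
So n = (-1 + 21) / 2 = 20/2 = 10.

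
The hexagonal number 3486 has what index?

Set n(2n−1) = 3486, giving 2n² − n − 3486 = 0.
So n = (1 + 167) / 4 = 168/4 = 42.

42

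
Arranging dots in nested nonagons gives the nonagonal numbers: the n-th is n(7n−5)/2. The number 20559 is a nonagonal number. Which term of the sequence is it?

Set n(7n−5)/2 = 20559, giving 7n² − 5n − 41118 = 0.
The discriminant is 25 + 56·20559 = 1151329, and √1151329 = 1073.
So n = (5 + 1073) / 14 = 1078/14 = 77.

77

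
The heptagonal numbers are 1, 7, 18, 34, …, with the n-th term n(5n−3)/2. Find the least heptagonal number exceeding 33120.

33466

Solve n(5n−3)/2 > 33120 for integer n.
The largest n with value ≤ 33120 is 115 (since 32890 ≤ 33120 < 33466), so the first above is n = 116, value 33466.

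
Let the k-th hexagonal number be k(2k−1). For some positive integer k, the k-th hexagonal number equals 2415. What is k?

Set n(2n−1) = 2415, giving 2n² − n − 2415 = 0.
The discriminant is 1 + 8·2415 = 19321, and √19321 = 139.
So n = (1 + 139) / 4 = 140/4 = 35.
Check: 35·(2·35 − 1) = 2415. ✓

35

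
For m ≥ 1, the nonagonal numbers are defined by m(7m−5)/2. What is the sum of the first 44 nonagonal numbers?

100320

Σ i(7i−5)/2 = (7Σi² − 5Σi) / 2 over i = 1..44.
Σi = 990 and Σi² = 29370.
(7·29370 − 5·990) / 2 = 200640/2 = 100320.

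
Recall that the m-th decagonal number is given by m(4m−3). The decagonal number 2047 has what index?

23

Set n(4n−3) = 2047, giving 4n² − 3n − 2047 = 0.
The discriminant is 9 + 16·2047 = 32761, and √32761 = 181.
So n = (3 + 181) / 8 = 184/8 = 23.
Check: 23·(4·23 − 3) = 2047. ✓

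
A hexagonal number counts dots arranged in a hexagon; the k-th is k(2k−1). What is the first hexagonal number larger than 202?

231

Solve n(2n−1) > 202 for integer n.
The largest n with value ≤ 202 is 10 (since 190 ≤ 202 < 231), so the first above is n = 11, value 231.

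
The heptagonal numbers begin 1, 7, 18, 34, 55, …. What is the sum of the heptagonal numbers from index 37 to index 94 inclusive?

Σ i(5i−3)/2 = (5Σi² − 3Σi) / 2 over i = 37..94.
Σi = 4465 − 666 = 3799 and Σi² = 281295 − 16206 = 265089.
(5·265089 − 3·3799) / 2 = 1314048/2 = 657024.

657024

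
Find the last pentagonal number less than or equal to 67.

51

Solve n(3n−1)/2 ≤ 67 for integer n.
n = 6 gives 51 ≤ 67, while n = 7 gives 70 > 67; so the answer is 51.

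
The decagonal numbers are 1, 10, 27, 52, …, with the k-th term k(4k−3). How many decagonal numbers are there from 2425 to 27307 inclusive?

59

The n-th decagonal number is n(4n−3).
Smallest index with value ≥ 2425: n = 25 (giving 2425).
Largest index with value ≤ 27307: n = 83 (giving 27307).
Indices 25 through 83: 59 terms.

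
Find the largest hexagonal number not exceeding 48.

45

Solve n(2n−1) ≤ 48 for integer n.
n = 5 gives 45 ≤ 48, while n = 6 gives 66 > 48; so the answer is 45.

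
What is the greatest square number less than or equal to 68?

Solve n² ≤ 68 for integer n.
n = 8 gives 64 ≤ 68, while n = 9 gives 81 > 68; so the answer is 64.

64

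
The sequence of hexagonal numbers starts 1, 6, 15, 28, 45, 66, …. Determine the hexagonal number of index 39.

3003

The 39th hexagonal number is n(2n−1) with n = 39.
39·(2·39 − 1) = 39·77 = 3003.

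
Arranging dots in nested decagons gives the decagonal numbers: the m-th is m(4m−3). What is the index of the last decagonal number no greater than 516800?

Solve n(4n−3) ≤ 516800 for integer n.
n = 359 gives 514447 ≤ 516800, while n = 360 gives 517320 > 516800; so the answer is index 359.

359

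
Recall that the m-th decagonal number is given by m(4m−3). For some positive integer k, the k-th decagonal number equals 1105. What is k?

17

Set n(4n−3) = 1105, giving 4n² − 3n − 1105 = 0.
The discriminant is 9 + 16·1105 = 17689, and √17689 = 133.
So n = (3 + 133) / 8 = 136/8 = 17.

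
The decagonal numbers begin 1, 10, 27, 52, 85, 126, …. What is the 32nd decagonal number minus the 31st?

249

Consecutive decagonal numbers differ by 8n − 7: here 8·32 − 7 = 249.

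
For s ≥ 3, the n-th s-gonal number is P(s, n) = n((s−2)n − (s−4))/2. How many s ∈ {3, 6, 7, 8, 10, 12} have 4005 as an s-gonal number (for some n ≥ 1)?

2

s = 3: P(3, 89) = 4005. ✓
s = 6: P(6, 45) = 4005. ✓
s = 7: P(7, 40) = 3940 and P(7, 41) = 4141; 4005 is not s-gonal.
s = 8: P(8, 36) = 3816 and P(8, 37) = 4033; 4005 is not s-gonal.
s = 10: P(10, 32) = 4000 and P(10, 33) = 4257; 4005 is not s-gonal.
s = 12: P(12, 28) = 3808 and P(12, 29) = 4089; 4005 is not s-gonal.
Hits: s ∈ {3, 6} → 2.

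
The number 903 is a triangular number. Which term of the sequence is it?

42

Set n(n+1)/2 = 903, giving n² + n − 1806 = 0.
The discriminant is 1 + 8·903 = 7225, and √7225 = 85.
So n = (-1 + 85) / 2 = 84/2 = 42.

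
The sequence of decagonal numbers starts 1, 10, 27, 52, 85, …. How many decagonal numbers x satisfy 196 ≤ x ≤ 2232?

The n-th decagonal number is n(4n−3).
Smallest index with value ≥ 196: n = 8 (giving 232).
Largest index with value ≤ 2232: n = 24 (giving 2232).
Indices 8 through 24: 17 terms.

17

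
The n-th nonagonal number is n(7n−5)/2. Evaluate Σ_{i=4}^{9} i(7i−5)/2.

Σ i(7i−5)/2 = (7Σi² − 5Σi) / 2 over i = 4..9.
Σi = 45 − 6 = 39 and Σi² = 285 − 14 = 271.
(7·271 − 5·39) / 2 = 1702/2 = 851.

851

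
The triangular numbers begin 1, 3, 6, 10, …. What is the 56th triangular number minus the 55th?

Consecutive triangular numbers differ by n: T_{56} − T_{55} = 56.

56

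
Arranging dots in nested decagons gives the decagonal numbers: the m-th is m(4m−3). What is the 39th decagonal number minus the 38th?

Consecutive decagonal numbers differ by 8n − 7: here 8·39 − 7 = 305.

305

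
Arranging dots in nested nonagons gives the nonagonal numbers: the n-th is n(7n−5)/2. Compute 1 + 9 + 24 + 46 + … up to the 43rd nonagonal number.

Σ i(7i−5)/2 = (7Σi² − 5Σi) / 2 over i = 1..43.
Σi = 946 and Σi² = 27434.
(7·27434 − 5·946) / 2 = 187308/2 = 93654.

93654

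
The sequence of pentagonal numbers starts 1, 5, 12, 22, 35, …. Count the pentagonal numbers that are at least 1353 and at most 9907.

51

The n-th pentagonal number is n(3n−1)/2.
Smallest index with value ≥ 1353: n = 31 (giving 1426).
Largest index with value ≤ 9907: n = 81 (giving 9801).
Indices 31 through 81: 51 terms.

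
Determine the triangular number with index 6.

6·7/2 = 42/2 = 21.

21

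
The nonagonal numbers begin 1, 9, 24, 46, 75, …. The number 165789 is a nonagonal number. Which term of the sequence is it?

218

Set n(7n−5)/2 = 165789, giving 7n² − 5n − 331578 = 0.
The discriminant is 25 + 56·165789 = 9284209, and √9284209 = 3047.
So n = (5 + 3047) / 14 = 3052/14 = 218.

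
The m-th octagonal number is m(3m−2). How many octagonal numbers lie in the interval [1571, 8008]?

29

The n-th octagonal number is n(3n−2).
Smallest index with value ≥ 1571: n = 24 (giving 1680).
Largest index with value ≤ 8008: n = 52 (giving 8008).
Indices 24 through 52: 29 terms.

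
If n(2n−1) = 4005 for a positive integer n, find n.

45

Set n(2n−1) = 4005, giving 2n² − n − 4005 = 0.
The discriminant is 1 + 8·4005 = 32041, and √32041 = 179.
So n = (1 + 179) / 4 = 180/4 = 45.
Check: 45·(2·45 − 1) = 4005. ✓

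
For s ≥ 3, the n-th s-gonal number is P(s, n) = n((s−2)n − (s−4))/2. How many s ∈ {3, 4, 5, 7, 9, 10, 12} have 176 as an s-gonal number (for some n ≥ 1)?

1

s = 3: P(3, 18) = 171 and P(3, 19) = 190; 176 is not s-gonal.
s = 4: P(4, 13) = 169 and P(4, 14) = 196; 176 is not s-gonal.
s = 5: P(5, 11) = 176. ✓
s = 7: P(7, 8) = 148 and P(7, 9) = 189; 176 is not s-gonal.
s = 9: P(9, 7) = 154 and P(9, 8) = 204; 176 is not s-gonal.
s = 10: P(10, 7) = 175 and P(10, 8) = 232; 176 is not s-gonal.
s = 12: P(12, 6) = 156 and P(12, 7) = 217; 176 is not s-gonal.
Hits: s ∈ {5} → 1.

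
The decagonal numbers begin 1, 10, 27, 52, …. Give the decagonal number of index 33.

4257

33·(4·33 − 3) = 33·129 = 4257.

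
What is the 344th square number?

118336

344² = 118336.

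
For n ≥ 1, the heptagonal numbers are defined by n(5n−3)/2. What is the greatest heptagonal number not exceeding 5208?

Solve n(5n−3)/2 ≤ 5208 for integer n.
n = 45 gives 4995 ≤ 5208, while n = 46 gives 5221 > 5208; so the answer is 4995.

4995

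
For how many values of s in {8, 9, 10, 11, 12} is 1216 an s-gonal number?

2

s = 8: P(8, 20) = 1160 and P(8, 21) = 1281; 1216 is not s-gonal.
s = 9: P(9, 19) = 1216. ✓
s = 10: P(10, 17) = 1105 and P(10, 18) = 1242; 1216 is not s-gonal.
s = 11: P(11, 16) = 1096 and P(11, 17) = 1241; 1216 is not s-gonal.
s = 12: P(12, 16) = 1216. ✓
Hits: s ∈ {9, 12} → 2.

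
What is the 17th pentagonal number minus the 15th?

95

17·(3·17 − 1)/2 = 425 and 15·(3·15 − 1)/2 = 330.
Difference: 425 − 330 = 95.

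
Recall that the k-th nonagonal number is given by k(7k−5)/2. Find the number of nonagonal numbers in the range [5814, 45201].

73

The n-th nonagonal number is n(7n−5)/2.
Smallest index with value ≥ 5814: n = 42 (giving 6069).
Largest index with value ≤ 45201: n = 114 (giving 45201).
Indices 42 through 114: 73 terms.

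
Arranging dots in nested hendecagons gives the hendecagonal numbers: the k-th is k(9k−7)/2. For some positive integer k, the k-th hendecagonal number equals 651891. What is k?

Set n(9n−7)/2 = 651891, giving 9n² − 7n − 1303782 = 0.
So n = (7 + 6851) / 18 = 6858/18 = 381.
Check: 381·(9·381 − 7)/2 = 651891. ✓

381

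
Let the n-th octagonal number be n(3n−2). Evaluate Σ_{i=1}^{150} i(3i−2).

3386175

Σ i(3i−2) = 3Σi² − 2Σi over i = 1..150.
Σi = 11325 and Σi² = 1136275.
3·1136275 − 2·11325 = 3386175.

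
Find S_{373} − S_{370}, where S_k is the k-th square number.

2229

373² = 139129 and 370² = 136900.
Difference: 139129 − 136900 = 2229.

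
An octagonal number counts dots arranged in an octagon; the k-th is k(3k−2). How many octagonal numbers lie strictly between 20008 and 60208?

The n-th octagonal number is n(3n−2).
Smallest index with value > 20008: n = 83 (giving 20501).
Largest index with value < 60208: n = 141 (giving 59361).
Indices 83 through 141: 59 terms.

59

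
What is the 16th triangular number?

The 16th triangular number is n(n+1)/2 with n = 16.
16·17/2 = 272/2 = 136.

136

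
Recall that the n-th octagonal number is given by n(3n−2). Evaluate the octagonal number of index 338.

The 338th octagonal number is n(3n−2) with n = 338.
338·(3·338 − 2) = 338·1012 = 342056.

342056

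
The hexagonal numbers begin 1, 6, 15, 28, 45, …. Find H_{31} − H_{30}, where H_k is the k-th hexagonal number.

Consecutive hexagonal numbers differ by 4n − 3: here 4·31 − 3 = 121.

121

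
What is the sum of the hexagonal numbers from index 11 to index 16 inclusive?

Σ i(2i−1) = 2Σi² − Σi over i = 11..16.
Σi = 136 − 55 = 81 and Σi² = 1496 − 385 = 1111.
2·1111 − 1·81 = 2141.

2141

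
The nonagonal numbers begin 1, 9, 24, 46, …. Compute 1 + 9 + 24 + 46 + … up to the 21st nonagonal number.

11011

Σ i(7i−5)/2 = (7Σi² − 5Σi) / 2 over i = 1..21.
Σi = 231 and Σi² = 3311.
(7·3311 − 5·231) / 2 = 22022/2 = 11011.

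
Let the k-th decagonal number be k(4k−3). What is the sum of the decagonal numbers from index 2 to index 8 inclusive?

Σ i(4i−3) = 4Σi² − 3Σi over i = 2..8.
Σi = 36 − 1 = 35 and Σi² = 204 − 1 = 203.
4·203 − 3·35 = 707.

707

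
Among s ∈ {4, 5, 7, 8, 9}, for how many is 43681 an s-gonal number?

s = 4: P(4, 209) = 43681. ✓
s = 5: P(5, 170) = 43265 and P(5, 171) = 43776; 43681 is not s-gonal.
s = 7: P(7, 132) = 43362 and P(7, 133) = 44023; 43681 is not s-gonal.
s = 8: P(8, 121) = 43681. ✓
s = 9: P(9, 112) = 43624 and P(9, 113) = 44409; 43681 is not s-gonal.
Hits: s ∈ {4, 8} → 2.

2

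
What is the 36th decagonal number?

5076

The 36th decagonal number is n(4n−3) with n = 36.
36·(4·36 − 3) = 36·141 = 5076.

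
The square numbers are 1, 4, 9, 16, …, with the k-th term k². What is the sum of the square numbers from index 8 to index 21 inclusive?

Σ_{i=8}^{21} i² = 3311 − 140 = 3171.

3171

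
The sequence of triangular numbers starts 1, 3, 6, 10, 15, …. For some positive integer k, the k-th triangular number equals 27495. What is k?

234

Set n(n+1)/2 = 27495, giving n² + n − 54990 = 0.
So n = (-1 + 469) / 2 = 468/2 = 234.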